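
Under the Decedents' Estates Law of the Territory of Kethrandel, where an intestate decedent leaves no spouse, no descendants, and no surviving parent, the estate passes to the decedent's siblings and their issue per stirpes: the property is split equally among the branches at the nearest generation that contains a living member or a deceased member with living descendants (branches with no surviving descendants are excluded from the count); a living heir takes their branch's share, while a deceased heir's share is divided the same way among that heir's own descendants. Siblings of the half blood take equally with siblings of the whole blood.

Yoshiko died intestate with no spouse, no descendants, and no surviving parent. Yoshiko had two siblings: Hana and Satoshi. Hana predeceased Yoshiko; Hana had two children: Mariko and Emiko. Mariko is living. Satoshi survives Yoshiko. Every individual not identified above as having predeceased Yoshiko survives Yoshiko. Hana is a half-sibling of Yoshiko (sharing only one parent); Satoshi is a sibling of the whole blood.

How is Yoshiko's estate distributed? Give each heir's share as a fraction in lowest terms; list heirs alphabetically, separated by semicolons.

No spouse, descendants, or parent survives, so the estate passes to Yoshiko's siblings per stirpes.
Half-blood and whole-blood siblings take equally under the stated rule.
The estate is divided into 2 equal shares of 1/2 among Hana, Satoshi.
Hana predeceased; the 1/2 allotted to Hana's branch passes to Hana's issue by representation.
The 1/2 is divided into 2 equal shares of 1/4 among Mariko, Emiko.
Mariko is living and takes 1/4.
Emiko is living and takes 1/4.
Satoshi is living and takes 1/2.

Emiko 1/4; Mariko 1/4; Satoshi 1/2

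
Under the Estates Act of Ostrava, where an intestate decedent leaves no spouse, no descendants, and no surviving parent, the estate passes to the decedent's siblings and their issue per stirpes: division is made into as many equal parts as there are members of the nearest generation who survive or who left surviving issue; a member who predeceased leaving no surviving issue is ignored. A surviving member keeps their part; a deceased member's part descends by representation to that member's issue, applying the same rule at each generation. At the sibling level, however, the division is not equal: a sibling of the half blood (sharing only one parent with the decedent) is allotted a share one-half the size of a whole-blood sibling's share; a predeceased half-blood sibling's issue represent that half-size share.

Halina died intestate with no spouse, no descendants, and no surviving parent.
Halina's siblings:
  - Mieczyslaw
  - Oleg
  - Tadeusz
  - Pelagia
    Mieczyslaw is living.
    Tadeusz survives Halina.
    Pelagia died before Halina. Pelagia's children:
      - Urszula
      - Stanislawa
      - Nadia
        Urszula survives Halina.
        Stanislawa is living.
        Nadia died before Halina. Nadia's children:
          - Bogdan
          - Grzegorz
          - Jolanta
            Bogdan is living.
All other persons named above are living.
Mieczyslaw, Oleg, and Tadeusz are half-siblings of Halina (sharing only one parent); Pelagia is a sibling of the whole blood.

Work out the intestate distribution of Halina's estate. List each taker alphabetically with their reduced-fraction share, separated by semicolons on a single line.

Bogdan 2/45; Grzegorz 2/45; Jolanta 2/45; Mieczyslaw 1/5; Oleg 1/5; Stanislawa 2/15; Tadeusz 1/5; Urszula 2/15

No spouse, descendants, or parent survives, so the estate passes to Halina's siblings per stirpes.
Half-blood siblings count for one-half the weight of whole-blood siblings at the initial division.
Dividing 1 in proportion to weights (total weight 5/2): Mieczyslaw (weight 1/2) → 1/5; Oleg (weight 1/2) → 1/5; Tadeusz (weight 1/2) → 1/5; Pelagia (weight 1) → 2/5.
Mieczyslaw is living and takes 1/5.
Oleg is living and takes 1/5.
Tadeusz is living and takes 1/5.
Pelagia predeceased; the 2/5 allotted to Pelagia's branch passes to Pelagia's issue by representation.
The 2/5 is divided into 3 equal shares of 2/15 among Urszula, Stanislawa, Nadia.
Urszula is living and takes 2/15.
Stanislawa is living and takes 2/15.
Nadia predeceased; the 2/15 allotted to Nadia's branch passes to Nadia's issue by representation.
The 2/15 is divided into 3 equal shares of 2/45 among Bogdan, Grzegorz, Jolanta.
Bogdan is living and takes 2/45.
Grzegorz is living and takes 2/45.
Jolanta is living and takes 2/45.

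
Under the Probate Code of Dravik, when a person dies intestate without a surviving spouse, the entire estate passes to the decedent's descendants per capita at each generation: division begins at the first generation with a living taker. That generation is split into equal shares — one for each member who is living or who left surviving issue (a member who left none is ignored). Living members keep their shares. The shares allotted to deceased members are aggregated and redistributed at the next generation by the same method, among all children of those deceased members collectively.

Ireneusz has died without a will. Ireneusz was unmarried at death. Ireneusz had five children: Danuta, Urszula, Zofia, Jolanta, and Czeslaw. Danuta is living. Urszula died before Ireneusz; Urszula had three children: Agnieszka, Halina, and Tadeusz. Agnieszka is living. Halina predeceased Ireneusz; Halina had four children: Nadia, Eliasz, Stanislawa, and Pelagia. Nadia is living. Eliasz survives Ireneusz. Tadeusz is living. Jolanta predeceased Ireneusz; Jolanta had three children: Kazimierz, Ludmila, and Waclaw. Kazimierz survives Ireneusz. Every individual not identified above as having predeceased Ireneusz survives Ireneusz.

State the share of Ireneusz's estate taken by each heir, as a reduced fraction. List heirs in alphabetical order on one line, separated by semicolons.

Agnieszka 1/15; Czeslaw 1/5; Danuta 1/5; Eliasz 1/60; Kazimierz 1/15; Ludmila 1/15; Nadia 1/60; Pelagia 1/60; Stanislawa 1/60; Tadeusz 1/15; Waclaw 1/15; Zofia 1/5

There is no surviving spouse, so the entire estate passes to Ireneusz's descendants per capita at each generation.
At generation 1 (Danuta, Urszula, Zofia, Jolanta, Czeslaw) there are 5 shares of (1)/5 = 1/5 each.
Living: Danuta, Zofia, and Czeslaw — each takes 1/5.
Deceased: Urszula and Jolanta. Their combined 2/5 is pooled and carried to generation 2.
At generation 2 (Agnieszka, Halina, Tadeusz, Kazimierz, Ludmila, Waclaw) there are 6 shares of (2/5)/6 = 1/15 each.
Living: Agnieszka, Tadeusz, Kazimierz, Ludmila, and Waclaw — each takes 1/15.
Deceased: Halina. That 1/15 share is carried to generation 3.
At generation 3 (Nadia, Eliasz, Stanislawa, Pelagia) there are 4 shares of (1/15)/4 = 1/60 each.
Living: Nadia, Eliasz, Stanislawa, and Pelagia — each takes 1/60.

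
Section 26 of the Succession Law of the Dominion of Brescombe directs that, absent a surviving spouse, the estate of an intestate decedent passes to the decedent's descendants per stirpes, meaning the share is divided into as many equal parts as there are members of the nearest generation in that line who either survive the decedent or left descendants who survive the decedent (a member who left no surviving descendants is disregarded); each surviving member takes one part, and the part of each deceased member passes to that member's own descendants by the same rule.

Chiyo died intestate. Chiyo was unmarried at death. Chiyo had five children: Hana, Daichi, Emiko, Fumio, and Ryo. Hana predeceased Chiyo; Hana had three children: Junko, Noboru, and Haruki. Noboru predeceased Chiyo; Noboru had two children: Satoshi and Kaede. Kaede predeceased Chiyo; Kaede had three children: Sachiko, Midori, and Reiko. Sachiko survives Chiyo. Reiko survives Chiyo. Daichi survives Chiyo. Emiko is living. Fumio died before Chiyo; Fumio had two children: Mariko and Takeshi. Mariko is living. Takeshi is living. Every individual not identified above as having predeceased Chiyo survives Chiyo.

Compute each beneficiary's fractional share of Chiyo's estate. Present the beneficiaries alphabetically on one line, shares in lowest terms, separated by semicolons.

There is no surviving spouse, so the entire estate passes to Chiyo's descendants per stirpes.
The estate is divided into 5 equal shares of 1/5 among Hana, Daichi, Emiko, Fumio, Ryo.
Hana predeceased; the 1/5 allotted to Hana's branch passes to Hana's issue by representation.
The 1/5 is divided into 3 equal shares of 1/15 among Junko, Noboru, Haruki.
Junko is living and takes 1/15.
Noboru predeceased; the 1/15 allotted to Noboru's branch passes to Noboru's issue by representation.
The 1/15 is divided into 2 equal shares of 1/30 among Satoshi, Kaede.
Satoshi is living and takes 1/30.
Kaede predeceased; the 1/30 allotted to Kaede's branch passes to Kaede's issue by representation.
The 1/30 is divided into 3 equal shares of 1/90 among Sachiko, Midori, Reiko.
Sachiko is living and takes 1/90.
Midori is living and takes 1/90.
Reiko is living and takes 1/90.
Haruki is living and takes 1/15.
Daichi is living and takes 1/5.
Emiko is living and takes 1/5.
Fumio predeceased; the 1/5 allotted to Fumio's branch passes to Fumio's issue by representation.
The 1/5 is divided into 2 equal shares of 1/10 among Mariko, Takeshi.
Mariko is living and takes 1/10.
Takeshi is living and takes 1/10.
Ryo is living and takes 1/5.

Daichi 1/5; Emiko 1/5; Haruki 1/15; Junko 1/15; Mariko 1/10; Midori 1/90; Reiko 1/90; Ryo 1/5; Sachiko 1/90; Satoshi 1/30; Takeshi 1/10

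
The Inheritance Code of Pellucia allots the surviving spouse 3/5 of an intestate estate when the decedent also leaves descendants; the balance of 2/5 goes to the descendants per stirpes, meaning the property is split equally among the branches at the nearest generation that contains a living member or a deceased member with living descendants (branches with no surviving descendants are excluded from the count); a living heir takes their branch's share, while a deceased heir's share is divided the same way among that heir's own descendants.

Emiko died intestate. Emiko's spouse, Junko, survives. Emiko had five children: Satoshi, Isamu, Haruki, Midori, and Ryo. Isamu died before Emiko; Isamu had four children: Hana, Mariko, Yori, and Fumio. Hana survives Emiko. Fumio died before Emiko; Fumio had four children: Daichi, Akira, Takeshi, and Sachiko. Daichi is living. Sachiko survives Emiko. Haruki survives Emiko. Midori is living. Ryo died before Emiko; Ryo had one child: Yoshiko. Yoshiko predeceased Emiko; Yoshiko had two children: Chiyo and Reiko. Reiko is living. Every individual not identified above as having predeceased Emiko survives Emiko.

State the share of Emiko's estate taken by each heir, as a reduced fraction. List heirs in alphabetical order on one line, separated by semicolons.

Junko, as surviving spouse, takes 3/5.
The remaining 2/5 passes to Emiko's descendants per stirpes.
The 2/5 is divided into 5 equal shares of 2/25 among Satoshi, Isamu, Haruki, Midori, Ryo.
Satoshi is living and takes 2/25.
Isamu predeceased; the 2/25 allotted to Isamu's branch passes to Isamu's issue by representation.
The 2/25 is divided into 4 equal shares of 1/50 among Hana, Mariko, Yori, Fumio.
Hana is living and takes 1/50.
Mariko is living and takes 1/50.
Yori is living and takes 1/50.
Fumio predeceased; the 1/50 allotted to Fumio's branch passes to Fumio's issue by representation.
The 1/50 is divided into 4 equal shares of 1/200 among Daichi, Akira, Takeshi, Sachiko.
Daichi is living and takes 1/200.
Akira is living and takes 1/200.
Takeshi is living and takes 1/200.
Sachiko is living and takes 1/200.
Haruki is living and takes 2/25.
Midori is living and takes 2/25.
Ryo predeceased; the 2/25 allotted to Ryo's branch passes to Ryo's issue by representation.
Yoshiko's line is the sole branch at this level, so the full 2/25 passes to Yoshiko's issue by representation.
The 2/25 is divided into 2 equal shares of 1/25 among Chiyo, Reiko.
Chiyo is living and takes 1/25.
Reiko is living and takes 1/25.

Akira 1/200; Chiyo 1/25; Daichi 1/200; Hana 1/50; Haruki 2/25; Junko 3/5; Mariko 1/50; Midori 2/25; Reiko 1/25; Sachiko 1/200; Satoshi 2/25; Takeshi 1/200; Yori 1/50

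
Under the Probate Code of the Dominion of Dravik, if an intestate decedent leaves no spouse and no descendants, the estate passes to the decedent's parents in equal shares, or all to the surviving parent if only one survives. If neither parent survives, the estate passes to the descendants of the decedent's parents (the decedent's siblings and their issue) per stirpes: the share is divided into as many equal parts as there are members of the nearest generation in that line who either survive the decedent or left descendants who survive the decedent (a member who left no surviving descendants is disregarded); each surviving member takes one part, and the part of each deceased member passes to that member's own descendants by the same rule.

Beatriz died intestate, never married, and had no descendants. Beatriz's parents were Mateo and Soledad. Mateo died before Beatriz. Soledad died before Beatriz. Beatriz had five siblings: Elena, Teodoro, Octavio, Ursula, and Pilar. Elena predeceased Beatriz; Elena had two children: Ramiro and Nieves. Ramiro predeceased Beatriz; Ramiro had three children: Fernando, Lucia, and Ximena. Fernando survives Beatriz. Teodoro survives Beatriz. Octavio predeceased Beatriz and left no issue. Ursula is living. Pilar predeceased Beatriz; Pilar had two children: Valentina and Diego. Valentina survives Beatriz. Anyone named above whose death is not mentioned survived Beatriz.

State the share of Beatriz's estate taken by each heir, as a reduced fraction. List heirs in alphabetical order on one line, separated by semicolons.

Diego 1/8; Fernando 1/24; Lucia 1/24; Nieves 1/8; Teodoro 1/4; Ursula 1/4; Valentina 1/8; Ximena 1/24

Neither parent survives and there are no descendants, so the estate passes to Beatriz's siblings and their issue per stirpes.
Octavio left no surviving issue, so that branch lapses and is disregarded.
The estate is divided into 4 equal shares of 1/4 among Elena, Teodoro, Ursula, Pilar.
Elena predeceased; the 1/4 allotted to Elena's branch passes to Elena's issue by representation.
The 1/4 is divided into 2 equal shares of 1/8 among Ramiro, Nieves.
Ramiro predeceased; the 1/8 allotted to Ramiro's branch passes to Ramiro's issue by representation.
The 1/8 is divided into 3 equal shares of 1/24 among Fernando, Lucia, Ximena.
Fernando is living and takes 1/24.
Lucia is living and takes 1/24.
Ximena is living and takes 1/24.
Nieves is living and takes 1/8.
Teodoro is living and takes 1/4.
Ursula is living and takes 1/4.
Pilar predeceased; the 1/4 allotted to Pilar's branch passes to Pilar's issue by representation.
The 1/4 is divided into 2 equal shares of 1/8 among Valentina, Diego.
Valentina is living and takes 1/8.
Diego is living and takes 1/8.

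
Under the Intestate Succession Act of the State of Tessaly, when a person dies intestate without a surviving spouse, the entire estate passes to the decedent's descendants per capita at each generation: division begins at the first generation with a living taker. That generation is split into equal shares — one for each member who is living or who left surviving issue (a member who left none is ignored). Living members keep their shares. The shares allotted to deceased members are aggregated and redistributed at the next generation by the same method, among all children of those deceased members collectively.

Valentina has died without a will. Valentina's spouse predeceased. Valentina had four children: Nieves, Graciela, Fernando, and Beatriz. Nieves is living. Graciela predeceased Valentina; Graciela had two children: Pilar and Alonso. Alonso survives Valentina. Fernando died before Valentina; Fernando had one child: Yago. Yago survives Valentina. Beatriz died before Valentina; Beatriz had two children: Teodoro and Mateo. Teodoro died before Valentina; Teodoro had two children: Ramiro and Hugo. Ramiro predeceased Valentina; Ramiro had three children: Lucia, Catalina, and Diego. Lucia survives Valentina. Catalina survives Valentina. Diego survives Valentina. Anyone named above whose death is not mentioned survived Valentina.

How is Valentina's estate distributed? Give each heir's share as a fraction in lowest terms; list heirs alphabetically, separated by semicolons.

Alonso 3/20; Catalina 1/40; Diego 1/40; Hugo 3/40; Lucia 1/40; Mateo 3/20; Nieves 1/4; Pilar 3/20; Yago 3/20

There is no surviving spouse, so the entire estate passes to Valentina's descendants per capita at each generation.
At generation 1 (Nieves, Graciela, Fernando, Beatriz) there are 4 shares of (1)/4 = 1/4 each.
Living: Nieves — each takes 1/4.
Deceased: Graciela, Fernando, and Beatriz. Their combined 3/4 is pooled and carried to generation 2.
At generation 2 (Pilar, Alonso, Yago, Teodoro, Mateo) there are 5 shares of (3/4)/5 = 3/20 each.
Living: Pilar, Alonso, Yago, and Mateo — each takes 3/20.
Deceased: Teodoro. That 3/20 share is carried to generation 3.
At generation 3 (Ramiro, Hugo) there are 2 shares of (3/20)/2 = 3/40 each.
Living: Hugo — each takes 3/40.
Deceased: Ramiro. That 3/40 share is carried to generation 4.
At generation 4 (Lucia, Catalina, Diego) there are 3 shares of (3/40)/3 = 1/40 each.
Living: Lucia, Catalina, and Diego — each takes 1/40.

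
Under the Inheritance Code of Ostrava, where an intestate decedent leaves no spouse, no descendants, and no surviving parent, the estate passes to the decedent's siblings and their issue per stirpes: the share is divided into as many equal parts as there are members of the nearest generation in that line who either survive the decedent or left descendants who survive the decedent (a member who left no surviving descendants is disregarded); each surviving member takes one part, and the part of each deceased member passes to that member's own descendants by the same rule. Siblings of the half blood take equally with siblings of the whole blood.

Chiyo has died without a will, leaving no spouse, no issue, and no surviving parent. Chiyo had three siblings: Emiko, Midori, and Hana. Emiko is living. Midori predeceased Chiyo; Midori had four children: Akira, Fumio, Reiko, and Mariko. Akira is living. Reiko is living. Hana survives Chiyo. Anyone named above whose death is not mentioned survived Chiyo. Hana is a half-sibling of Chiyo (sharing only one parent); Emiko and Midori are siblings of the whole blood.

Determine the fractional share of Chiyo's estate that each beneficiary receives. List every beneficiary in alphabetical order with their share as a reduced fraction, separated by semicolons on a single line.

Akira 1/12; Emiko 1/3; Fumio 1/12; Hana 1/3; Mariko 1/12; Reiko 1/12

No spouse, descendants, or parent survives, so the estate passes to Chiyo's siblings per stirpes.
Half-blood and whole-blood siblings take equally under the stated rule.
The estate is divided into 3 equal shares of 1/3 among Emiko, Midori, Hana.
Emiko is living and takes 1/3.
Midori predeceased; the 1/3 allotted to Midori's branch passes to Midori's issue by representation.
The 1/3 is divided into 4 equal shares of 1/12 among Akira, Fumio, Reiko, Mariko.
Akira is living and takes 1/12.
Fumio is living and takes 1/12.
Reiko is living and takes 1/12.
Mariko is living and takes 1/12.
Hana is living and takes 1/3.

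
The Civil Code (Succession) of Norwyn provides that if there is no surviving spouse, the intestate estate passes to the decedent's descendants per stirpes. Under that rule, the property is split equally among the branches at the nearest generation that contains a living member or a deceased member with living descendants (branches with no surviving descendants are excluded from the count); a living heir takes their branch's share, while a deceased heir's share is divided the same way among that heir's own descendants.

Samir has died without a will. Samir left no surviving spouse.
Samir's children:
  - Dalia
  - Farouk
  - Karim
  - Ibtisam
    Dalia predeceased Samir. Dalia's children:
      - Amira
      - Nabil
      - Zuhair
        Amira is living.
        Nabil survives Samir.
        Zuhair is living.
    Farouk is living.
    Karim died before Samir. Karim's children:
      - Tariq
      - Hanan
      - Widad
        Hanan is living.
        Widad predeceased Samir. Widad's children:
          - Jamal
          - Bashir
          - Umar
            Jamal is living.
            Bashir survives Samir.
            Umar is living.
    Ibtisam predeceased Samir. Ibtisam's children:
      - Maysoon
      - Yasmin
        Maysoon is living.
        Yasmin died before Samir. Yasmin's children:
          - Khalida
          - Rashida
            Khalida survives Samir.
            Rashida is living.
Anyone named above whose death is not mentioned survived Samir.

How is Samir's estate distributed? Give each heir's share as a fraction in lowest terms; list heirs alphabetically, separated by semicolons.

Amira 1/12; Bashir 1/36; Farouk 1/4; Hanan 1/12; Jamal 1/36; Khalida 1/16; Maysoon 1/8; Nabil 1/12; Rashida 1/16; Tariq 1/12; Umar 1/36; Zuhair 1/12

There is no surviving spouse, so the entire estate passes to Samir's descendants per stirpes.
The estate is divided into 4 equal shares of 1/4 among Dalia, Farouk, Karim, Ibtisam.
Dalia predeceased; the 1/4 allotted to Dalia's branch passes to Dalia's issue by representation.
The 1/4 is divided into 3 equal shares of 1/12 among Amira, Nabil, Zuhair.
Amira is living and takes 1/12.
Nabil is living and takes 1/12.
Zuhair is living and takes 1/12.
Farouk is living and takes 1/4.
Karim predeceased; the 1/4 allotted to Karim's branch passes to Karim's issue by representation.
The 1/4 is divided into 3 equal shares of 1/12 among Tariq, Hanan, Widad.
Tariq is living and takes 1/12.
Hanan is living and takes 1/12.
Widad predeceased; the 1/12 allotted to Widad's branch passes to Widad's issue by representation.
The 1/12 is divided into 3 equal shares of 1/36 among Jamal, Bashir, Umar.
Jamal is living and takes 1/36.
Bashir is living and takes 1/36.
Umar is living and takes 1/36.
Ibtisam predeceased; the 1/4 allotted to Ibtisam's branch passes to Ibtisam's issue by representation.
The 1/4 is divided into 2 equal shares of 1/8 among Maysoon, Yasmin.
Maysoon is living and takes 1/8.
Yasmin predeceased; the 1/8 allotted to Yasmin's branch passes to Yasmin's issue by representation.
The 1/8 is divided into 2 equal shares of 1/16 among Khalida, Rashida.
Khalida is living and takes 1/16.
Rashida is living and takes 1/16.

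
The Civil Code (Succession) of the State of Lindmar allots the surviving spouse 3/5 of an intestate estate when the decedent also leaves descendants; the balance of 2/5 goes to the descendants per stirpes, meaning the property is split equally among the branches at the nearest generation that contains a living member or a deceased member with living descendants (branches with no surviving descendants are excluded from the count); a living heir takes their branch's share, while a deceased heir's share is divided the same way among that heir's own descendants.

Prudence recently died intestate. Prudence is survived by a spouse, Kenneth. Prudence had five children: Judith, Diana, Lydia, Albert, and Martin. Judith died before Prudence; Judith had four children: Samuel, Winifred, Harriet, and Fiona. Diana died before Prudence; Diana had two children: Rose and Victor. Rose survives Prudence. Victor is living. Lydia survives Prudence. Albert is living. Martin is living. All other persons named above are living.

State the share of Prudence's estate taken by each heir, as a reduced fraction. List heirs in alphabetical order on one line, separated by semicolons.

Kenneth, as surviving spouse, takes 3/5.
The remaining 2/5 passes to Prudence's descendants per stirpes.
The 2/5 is divided into 5 equal shares of 2/25 among Judith, Diana, Lydia, Albert, Martin.
Judith predeceased; the 2/25 allotted to Judith's branch passes to Judith's issue by representation.
The 2/25 is divided into 4 equal shares of 1/50 among Samuel, Winifred, Harriet, Fiona.
Samuel is living and takes 1/50.
Winifred is living and takes 1/50.
Harriet is living and takes 1/50.
Fiona is living and takes 1/50.
Diana predeceased; the 2/25 allotted to Diana's branch passes to Diana's issue by representation.
The 2/25 is divided into 2 equal shares of 1/25 among Rose, Victor.
Rose is living and takes 1/25.
Victor is living and takes 1/25.
Lydia is living and takes 2/25.
Albert is living and takes 2/25.
Martin is living and takes 2/25.

Albert 2/25; Fiona 1/50; Harriet 1/50; Kenneth 3/5; Lydia 2/25; Martin 2/25; Rose 1/25; Samuel 1/50; Victor 1/25; Winifred 1/50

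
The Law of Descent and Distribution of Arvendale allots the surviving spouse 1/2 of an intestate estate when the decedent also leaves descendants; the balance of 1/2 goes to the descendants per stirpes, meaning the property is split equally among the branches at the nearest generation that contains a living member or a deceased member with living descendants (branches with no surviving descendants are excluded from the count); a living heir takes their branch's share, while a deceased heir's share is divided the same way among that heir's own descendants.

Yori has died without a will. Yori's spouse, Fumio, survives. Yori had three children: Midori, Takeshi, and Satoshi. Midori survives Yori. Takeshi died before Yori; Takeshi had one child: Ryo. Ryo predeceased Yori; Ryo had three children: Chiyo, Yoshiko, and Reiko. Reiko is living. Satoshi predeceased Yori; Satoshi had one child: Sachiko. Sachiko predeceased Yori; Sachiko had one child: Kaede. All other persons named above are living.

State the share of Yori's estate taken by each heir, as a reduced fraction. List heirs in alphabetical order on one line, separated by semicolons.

Chiyo 1/18; Fumio 1/2; Kaede 1/6; Midori 1/6; Reiko 1/18; Yoshiko 1/18

Fumio, as surviving spouse, takes 1/2.
The remaining 1/2 passes to Yori's descendants per stirpes.
The 1/2 is divided into 3 equal shares of 1/6 among Midori, Takeshi, Satoshi.
Midori is living and takes 1/6.
Takeshi predeceased; the 1/6 allotted to Takeshi's branch passes to Takeshi's issue by representation.
Ryo's line is the sole branch at this level, so the full 1/6 passes to Ryo's issue by representation.
The 1/6 is divided into 3 equal shares of 1/18 among Chiyo, Yoshiko, Reiko.
Chiyo is living and takes 1/18.
Yoshiko is living and takes 1/18.
Reiko is living and takes 1/18.
Satoshi predeceased; the 1/6 allotted to Satoshi's branch passes to Satoshi's issue by representation.
Sachiko's line is the sole branch at this level, so the full 1/6 passes to Sachiko's issue by representation.
Kaede is the sole taker at this level and receives the full 1/6.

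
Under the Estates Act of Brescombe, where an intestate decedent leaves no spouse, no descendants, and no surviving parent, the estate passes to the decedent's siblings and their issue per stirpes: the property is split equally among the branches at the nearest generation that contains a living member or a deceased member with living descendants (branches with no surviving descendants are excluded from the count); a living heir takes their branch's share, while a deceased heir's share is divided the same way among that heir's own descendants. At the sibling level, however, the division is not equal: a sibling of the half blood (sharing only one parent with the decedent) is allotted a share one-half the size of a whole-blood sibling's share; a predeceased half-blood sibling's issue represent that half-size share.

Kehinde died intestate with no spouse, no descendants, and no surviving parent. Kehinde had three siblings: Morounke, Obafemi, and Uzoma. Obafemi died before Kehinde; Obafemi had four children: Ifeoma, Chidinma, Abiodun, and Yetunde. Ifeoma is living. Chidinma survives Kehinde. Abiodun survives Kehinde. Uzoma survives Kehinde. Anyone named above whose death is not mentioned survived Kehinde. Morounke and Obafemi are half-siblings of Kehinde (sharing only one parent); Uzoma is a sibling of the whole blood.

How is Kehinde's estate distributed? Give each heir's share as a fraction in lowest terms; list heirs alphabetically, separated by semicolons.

Abiodun 1/16; Chidinma 1/16; Ifeoma 1/16; Morounke 1/4; Uzoma 1/2; Yetunde 1/16

No spouse, descendants, or parent survives, so the estate passes to Kehinde's siblings per stirpes.
Half-blood siblings count for one-half the weight of whole-blood siblings at the initial division.
Dividing 1 in proportion to weights (total weight 2): Morounke (weight 1/2) → 1/4; Obafemi (weight 1/2) → 1/4; Uzoma (weight 1) → 1/2.
Morounke is living and takes 1/4.
Obafemi predeceased; the 1/4 allotted to Obafemi's branch passes to Obafemi's issue by representation.
The 1/4 is divided into 4 equal shares of 1/16 among Ifeoma, Chidinma, Abiodun, Yetunde.
Ifeoma is living and takes 1/16.
Chidinma is living and takes 1/16.
Abiodun is living and takes 1/16.
Yetunde is living and takes 1/16.
Uzoma is living and takes 1/2.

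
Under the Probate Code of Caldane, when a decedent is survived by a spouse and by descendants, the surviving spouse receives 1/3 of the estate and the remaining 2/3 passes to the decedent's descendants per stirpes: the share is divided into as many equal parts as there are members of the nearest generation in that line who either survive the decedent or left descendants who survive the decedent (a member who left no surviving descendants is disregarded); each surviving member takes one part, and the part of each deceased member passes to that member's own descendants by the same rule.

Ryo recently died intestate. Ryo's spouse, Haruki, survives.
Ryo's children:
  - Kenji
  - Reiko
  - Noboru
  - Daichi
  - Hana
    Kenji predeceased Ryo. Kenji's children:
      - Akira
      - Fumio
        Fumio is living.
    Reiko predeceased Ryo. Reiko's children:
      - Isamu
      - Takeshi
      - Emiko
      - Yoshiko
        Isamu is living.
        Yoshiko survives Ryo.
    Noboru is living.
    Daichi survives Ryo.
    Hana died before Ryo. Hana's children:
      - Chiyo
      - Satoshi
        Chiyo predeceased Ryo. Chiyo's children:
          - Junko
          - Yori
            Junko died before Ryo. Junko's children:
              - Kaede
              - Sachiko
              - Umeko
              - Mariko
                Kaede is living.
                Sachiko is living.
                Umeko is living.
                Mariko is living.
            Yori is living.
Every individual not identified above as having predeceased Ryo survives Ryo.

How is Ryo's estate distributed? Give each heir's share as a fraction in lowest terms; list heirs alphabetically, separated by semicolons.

Akira 1/15; Daichi 2/15; Emiko 1/30; Fumio 1/15; Haruki 1/3; Isamu 1/30; Kaede 1/120; Mariko 1/120; Noboru 2/15; Sachiko 1/120; Satoshi 1/15; Takeshi 1/30; Umeko 1/120; Yori 1/30; Yoshiko 1/30

Haruki, as surviving spouse, takes 1/3.
The remaining 2/3 passes to Ryo's descendants per stirpes.
The 2/3 is divided into 5 equal shares of 2/15 among Kenji, Reiko, Noboru, Daichi, Hana.
Kenji predeceased; the 2/15 allotted to Kenji's branch passes to Kenji's issue by representation.
The 2/15 is divided into 2 equal shares of 1/15 among Akira, Fumio.
Akira is living and takes 1/15.
Fumio is living and takes 1/15.
Reiko predeceased; the 2/15 allotted to Reiko's branch passes to Reiko's issue by representation.
The 2/15 is divided into 4 equal shares of 1/30 among Isamu, Takeshi, Emiko, Yoshiko.
Isamu is living and takes 1/30.
Takeshi is living and takes 1/30.
Emiko is living and takes 1/30.
Yoshiko is living and takes 1/30.
Noboru is living and takes 2/15.
Daichi is living and takes 2/15.
Hana predeceased; the 2/15 allotted to Hana's branch passes to Hana's issue by representation.
The 2/15 is divided into 2 equal shares of 1/15 among Chiyo, Satoshi.
Chiyo predeceased; the 1/15 allotted to Chiyo's branch passes to Chiyo's issue by representation.
The 1/15 is divided into 2 equal shares of 1/30 among Junko, Yori.
Junko predeceased; the 1/30 allotted to Junko's branch passes to Junko's issue by representation.
The 1/30 is divided into 4 equal shares of 1/120 among Kaede, Sachiko, Umeko, Mariko.
Kaede is living and takes 1/120.
Sachiko is living and takes 1/120.
Umeko is living and takes 1/120.
Mariko is living and takes 1/120.
Yori is living and takes 1/30.
Satoshi is living and takes 1/15.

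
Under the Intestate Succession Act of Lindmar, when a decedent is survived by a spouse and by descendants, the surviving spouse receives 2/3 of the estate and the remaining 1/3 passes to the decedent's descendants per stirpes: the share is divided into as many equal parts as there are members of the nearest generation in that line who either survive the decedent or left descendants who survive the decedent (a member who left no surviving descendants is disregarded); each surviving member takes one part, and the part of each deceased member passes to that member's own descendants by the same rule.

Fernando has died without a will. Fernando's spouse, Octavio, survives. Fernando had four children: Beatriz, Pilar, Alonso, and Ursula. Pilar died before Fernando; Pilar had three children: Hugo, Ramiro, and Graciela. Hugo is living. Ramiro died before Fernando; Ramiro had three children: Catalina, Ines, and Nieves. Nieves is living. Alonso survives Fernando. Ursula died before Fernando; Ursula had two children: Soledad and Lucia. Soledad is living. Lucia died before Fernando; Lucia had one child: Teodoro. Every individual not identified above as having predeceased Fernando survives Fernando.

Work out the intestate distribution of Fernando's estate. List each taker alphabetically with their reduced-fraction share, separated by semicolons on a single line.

Alonso 1/12; Beatriz 1/12; Catalina 1/108; Graciela 1/36; Hugo 1/36; Ines 1/108; Nieves 1/108; Octavio 2/3; Soledad 1/24; Teodoro 1/24

Octavio, as surviving spouse, takes 2/3.
The remaining 1/3 passes to Fernando's descendants per stirpes.
The 1/3 is divided into 4 equal shares of 1/12 among Beatriz, Pilar, Alonso, Ursula.
Beatriz is living and takes 1/12.
Pilar predeceased; the 1/12 allotted to Pilar's branch passes to Pilar's issue by representation.
The 1/12 is divided into 3 equal shares of 1/36 among Hugo, Ramiro, Graciela.
Hugo is living and takes 1/36.
Ramiro predeceased; the 1/36 allotted to Ramiro's branch passes to Ramiro's issue by representation.
The 1/36 is divided into 3 equal shares of 1/108 among Catalina, Ines, Nieves.
Catalina is living and takes 1/108.
Ines is living and takes 1/108.
Nieves is living and takes 1/108.
Graciela is living and takes 1/36.
Alonso is living and takes 1/12.
Ursula predeceased; the 1/12 allotted to Ursula's branch passes to Ursula's issue by representation.
The 1/12 is divided into 2 equal shares of 1/24 among Soledad, Lucia.
Soledad is living and takes 1/24.
Lucia predeceased; the 1/24 allotted to Lucia's branch passes to Lucia's issue by representation.
Teodoro is the sole taker at this level and receives the full 1/24.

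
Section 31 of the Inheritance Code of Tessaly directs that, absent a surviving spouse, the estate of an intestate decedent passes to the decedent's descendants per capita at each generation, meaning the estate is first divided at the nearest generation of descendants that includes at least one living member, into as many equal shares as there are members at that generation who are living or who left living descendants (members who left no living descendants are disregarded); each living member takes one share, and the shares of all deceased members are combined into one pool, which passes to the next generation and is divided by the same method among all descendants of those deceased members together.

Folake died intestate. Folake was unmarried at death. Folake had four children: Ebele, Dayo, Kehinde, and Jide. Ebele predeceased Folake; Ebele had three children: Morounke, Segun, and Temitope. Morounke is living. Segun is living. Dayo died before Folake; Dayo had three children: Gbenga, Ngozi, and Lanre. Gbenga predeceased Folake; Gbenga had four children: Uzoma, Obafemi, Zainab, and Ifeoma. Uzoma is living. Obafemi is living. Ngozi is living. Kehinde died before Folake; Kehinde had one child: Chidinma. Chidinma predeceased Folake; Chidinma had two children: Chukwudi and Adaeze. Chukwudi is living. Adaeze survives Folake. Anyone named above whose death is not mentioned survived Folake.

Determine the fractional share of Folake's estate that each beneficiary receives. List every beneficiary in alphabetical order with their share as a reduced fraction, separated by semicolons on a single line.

There is no surviving spouse, so the entire estate passes to Folake's descendants per capita at each generation.
At generation 1 (Ebele, Dayo, Kehinde, Jide) there are 4 shares of (1)/4 = 1/4 each.
Living: Jide — each takes 1/4.
Deceased: Ebele, Dayo, and Kehinde. Their combined 3/4 is pooled and carried to generation 2.
At generation 2 (Morounke, Segun, Temitope, Gbenga, Ngozi, Lanre, Chidinma) there are 7 shares of (3/4)/7 = 3/28 each.
Living: Morounke, Segun, Temitope, Ngozi, and Lanre — each takes 3/28.
Deceased: Gbenga and Chidinma. Their combined 3/14 is pooled and carried to generation 3.
At generation 3 (Uzoma, Obafemi, Zainab, Ifeoma, Chukwudi, Adaeze) there are 6 shares of (3/14)/6 = 1/28 each.
Living: Uzoma, Obafemi, Zainab, Ifeoma, Chukwudi, and Adaeze — each takes 1/28.

Adaeze 1/28; Chukwudi 1/28; Ifeoma 1/28; Jide 1/4; Lanre 3/28; Morounke 3/28; Ngozi 3/28; Obafemi 1/28; Segun 3/28; Temitope 3/28; Uzoma 1/28; Zainab 1/28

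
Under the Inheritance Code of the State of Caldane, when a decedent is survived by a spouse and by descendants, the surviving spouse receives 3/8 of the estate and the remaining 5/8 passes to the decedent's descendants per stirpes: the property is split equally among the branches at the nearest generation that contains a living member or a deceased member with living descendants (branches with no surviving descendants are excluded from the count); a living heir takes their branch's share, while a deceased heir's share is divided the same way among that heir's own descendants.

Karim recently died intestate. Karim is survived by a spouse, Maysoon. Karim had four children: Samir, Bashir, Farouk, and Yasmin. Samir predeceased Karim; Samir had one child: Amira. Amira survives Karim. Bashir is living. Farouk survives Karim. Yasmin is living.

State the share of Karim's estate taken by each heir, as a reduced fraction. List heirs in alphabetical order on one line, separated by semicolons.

Maysoon, as surviving spouse, takes 3/8.
The remaining 5/8 passes to Karim's descendants per stirpes.
The 5/8 is divided into 4 equal shares of 5/32 among Samir, Bashir, Farouk, Yasmin.
Samir predeceased; the 5/32 allotted to Samir's branch passes to Samir's issue by representation.
Amira is the sole taker at this level and receives the full 5/32.
Bashir is living and takes 5/32.
Farouk is living and takes 5/32.
Yasmin is living and takes 5/32.

Amira 5/32; Bashir 5/32; Farouk 5/32; Maysoon 3/8; Yasmin 5/32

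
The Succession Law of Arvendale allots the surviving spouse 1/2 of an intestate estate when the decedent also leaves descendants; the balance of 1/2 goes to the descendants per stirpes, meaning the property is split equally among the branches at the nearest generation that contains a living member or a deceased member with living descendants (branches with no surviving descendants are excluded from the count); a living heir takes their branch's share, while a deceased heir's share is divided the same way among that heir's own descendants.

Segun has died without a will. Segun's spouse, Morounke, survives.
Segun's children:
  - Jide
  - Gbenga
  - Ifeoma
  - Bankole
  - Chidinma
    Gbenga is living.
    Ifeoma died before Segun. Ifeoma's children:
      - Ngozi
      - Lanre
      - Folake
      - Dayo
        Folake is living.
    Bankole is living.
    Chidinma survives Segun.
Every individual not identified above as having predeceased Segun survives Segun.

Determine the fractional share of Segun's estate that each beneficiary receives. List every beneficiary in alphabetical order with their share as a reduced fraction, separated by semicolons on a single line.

Bankole 1/10; Chidinma 1/10; Dayo 1/40; Folake 1/40; Gbenga 1/10; Jide 1/10; Lanre 1/40; Morounke 1/2; Ngozi 1/40

Morounke, as surviving spouse, takes 1/2.
The remaining 1/2 passes to Segun's descendants per stirpes.
The 1/2 is divided into 5 equal shares of 1/10 among Jide, Gbenga, Ifeoma, Bankole, Chidinma.
Jide is living and takes 1/10.
Gbenga is living and takes 1/10.
Ifeoma predeceased; the 1/10 allotted to Ifeoma's branch passes to Ifeoma's issue by representation.
The 1/10 is divided into 4 equal shares of 1/40 among Ngozi, Lanre, Folake, Dayo.
Ngozi is living and takes 1/40.
Lanre is living and takes 1/40.
Folake is living and takes 1/40.
Dayo is living and takes 1/40.
Bankole is living and takes 1/10.
Chidinma is living and takes 1/10.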